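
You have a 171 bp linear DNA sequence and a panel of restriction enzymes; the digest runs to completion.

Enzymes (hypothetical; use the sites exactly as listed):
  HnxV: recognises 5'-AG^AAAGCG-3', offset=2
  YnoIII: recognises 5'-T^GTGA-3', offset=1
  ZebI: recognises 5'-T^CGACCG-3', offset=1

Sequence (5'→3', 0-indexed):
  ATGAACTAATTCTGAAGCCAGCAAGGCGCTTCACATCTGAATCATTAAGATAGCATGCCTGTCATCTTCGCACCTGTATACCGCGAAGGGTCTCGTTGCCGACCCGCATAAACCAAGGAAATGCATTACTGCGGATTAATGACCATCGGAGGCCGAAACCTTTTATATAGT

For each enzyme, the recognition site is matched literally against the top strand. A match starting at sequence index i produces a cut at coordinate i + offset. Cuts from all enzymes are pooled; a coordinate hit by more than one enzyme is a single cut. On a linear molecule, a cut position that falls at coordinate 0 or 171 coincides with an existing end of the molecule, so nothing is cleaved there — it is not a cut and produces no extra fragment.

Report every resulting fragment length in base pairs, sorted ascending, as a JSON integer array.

Per-enzyme occurrences:
  HnxV (AGAAAGCG, off=2): no sites
  YnoIII (TGTGA, off=1): no sites
  ZebI (TCGACCG, off=1): no sites

Pooled cuts: ∅

Fragment lengths:
  no cuts → one linear fragment of 171 bp

[171]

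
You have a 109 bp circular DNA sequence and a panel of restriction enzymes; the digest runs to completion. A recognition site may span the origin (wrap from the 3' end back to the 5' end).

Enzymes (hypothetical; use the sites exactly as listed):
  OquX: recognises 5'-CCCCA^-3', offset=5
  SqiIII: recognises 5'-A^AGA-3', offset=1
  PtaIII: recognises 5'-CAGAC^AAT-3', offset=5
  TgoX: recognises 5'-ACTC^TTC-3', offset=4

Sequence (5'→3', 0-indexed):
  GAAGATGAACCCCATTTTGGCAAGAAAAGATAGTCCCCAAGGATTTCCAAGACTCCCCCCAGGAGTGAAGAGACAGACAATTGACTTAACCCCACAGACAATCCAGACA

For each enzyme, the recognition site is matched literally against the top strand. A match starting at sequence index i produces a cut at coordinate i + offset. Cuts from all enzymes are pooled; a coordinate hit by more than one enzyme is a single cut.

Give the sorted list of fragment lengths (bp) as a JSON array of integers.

Scan for sites:
  OquX (CCCCA, off=5): starts [9, 34, 56, 89] → cuts [14, 39, 61, 94]
  SqiIII (AAGA, off=1): starts [1, 21, 26, 48, 67] → cuts [2, 22, 27, 49, 68]
  PtaIII (CAGACAAT, off=5): starts [73, 94] → cuts [78, 99]
  TgoX (ACTCTTC, off=4): no sites

All cut coordinates (distinct, sorted): [2, 14, 22, 27, 39, 49, 61, 68, 78, 94, 99]

Fragment lengths:
  2→14: 12 bp
  14→22: 8 bp
  22→27: 5 bp
  27→39: 12 bp
  39→49: 10 bp
  49→61: 12 bp
  61→68: 7 bp
  68→78: 10 bp
  78→94: 16 bp
  94→99: 5 bp
  99→2 (wrap): 109-99+2 = 12 bp

[5,5,7,8,10,10,12,12,12,12,16]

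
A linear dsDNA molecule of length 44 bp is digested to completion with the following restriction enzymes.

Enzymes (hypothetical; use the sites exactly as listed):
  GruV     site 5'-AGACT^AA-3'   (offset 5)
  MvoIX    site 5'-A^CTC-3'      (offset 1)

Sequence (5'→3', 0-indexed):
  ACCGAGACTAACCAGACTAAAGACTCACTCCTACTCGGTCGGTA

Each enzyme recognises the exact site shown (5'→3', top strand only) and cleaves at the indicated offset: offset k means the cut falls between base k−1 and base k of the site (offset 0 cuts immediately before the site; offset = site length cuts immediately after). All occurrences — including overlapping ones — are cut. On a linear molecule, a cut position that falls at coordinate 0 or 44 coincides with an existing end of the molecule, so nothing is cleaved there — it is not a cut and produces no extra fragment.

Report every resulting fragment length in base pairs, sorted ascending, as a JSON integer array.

Per-enzyme occurrences:
  GruV (AGACTAA, off=5): starts [4, 13] → cuts [9, 18]
  MvoIX (ACTC, off=1): starts [22, 26, 32] → cuts [23, 27, 33]

Pooled cuts: [9, 18, 23, 27, 33]

Fragments:
  [0,9): 9 bp
  [9,18): 9 bp
  [18,23): 5 bp
  [23,27): 4 bp
  [27,33): 6 bp
  [33,44): 11 bp

[4,5,6,9,9,11]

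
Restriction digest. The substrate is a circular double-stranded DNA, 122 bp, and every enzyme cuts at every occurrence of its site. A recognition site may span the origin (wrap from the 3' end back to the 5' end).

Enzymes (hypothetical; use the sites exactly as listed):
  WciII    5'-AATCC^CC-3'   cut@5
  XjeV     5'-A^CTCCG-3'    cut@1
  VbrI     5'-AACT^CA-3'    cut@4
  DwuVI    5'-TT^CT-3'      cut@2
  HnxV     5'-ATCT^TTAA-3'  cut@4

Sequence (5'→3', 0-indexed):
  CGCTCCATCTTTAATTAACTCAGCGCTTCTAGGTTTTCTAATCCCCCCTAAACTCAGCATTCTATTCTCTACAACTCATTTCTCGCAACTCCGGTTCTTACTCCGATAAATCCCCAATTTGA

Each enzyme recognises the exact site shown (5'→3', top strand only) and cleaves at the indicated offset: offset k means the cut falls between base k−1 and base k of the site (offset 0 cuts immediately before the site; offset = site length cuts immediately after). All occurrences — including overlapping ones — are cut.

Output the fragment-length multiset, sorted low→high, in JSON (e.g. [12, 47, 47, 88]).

Scan for sites:
  WciII AATCCCC/5: at [39, 108] ⇒ [44, 113]
  XjeV ACTCCG/1: at [87, 99] ⇒ [88, 100]
  VbrI AACTCA/4: at [16, 50, 72] ⇒ [20, 54, 76]
  DwuVI TTCT/2: at [26, 35, 59, 64, 79, 94] ⇒ [28, 37, 61, 66, 81, 96]
  HnxV ATCTTTAA/4: at [6] ⇒ [10]

All cut coordinates (distinct, sorted): [10, 20, 28, 37, 44, 54, 61, 66, 76, 81, 88, 96, 100, 113]

Fragment lengths:
  10→20: 10 bp
  20→28: 8 bp
  28→37: 9 bp
  37→44: 7 bp
  44→54: 10 bp
  54→61: 7 bp
  61→66: 5 bp
  66→76: 10 bp
  76→81: 5 bp
  81→88: 7 bp
  88→96: 8 bp
  96→100: 4 bp
  100→113: 13 bp
  113→10 (wrap): 122-113+10 = 19 bp

[4,5,5,7,7,7,8,8,9,10,10,10,13,19]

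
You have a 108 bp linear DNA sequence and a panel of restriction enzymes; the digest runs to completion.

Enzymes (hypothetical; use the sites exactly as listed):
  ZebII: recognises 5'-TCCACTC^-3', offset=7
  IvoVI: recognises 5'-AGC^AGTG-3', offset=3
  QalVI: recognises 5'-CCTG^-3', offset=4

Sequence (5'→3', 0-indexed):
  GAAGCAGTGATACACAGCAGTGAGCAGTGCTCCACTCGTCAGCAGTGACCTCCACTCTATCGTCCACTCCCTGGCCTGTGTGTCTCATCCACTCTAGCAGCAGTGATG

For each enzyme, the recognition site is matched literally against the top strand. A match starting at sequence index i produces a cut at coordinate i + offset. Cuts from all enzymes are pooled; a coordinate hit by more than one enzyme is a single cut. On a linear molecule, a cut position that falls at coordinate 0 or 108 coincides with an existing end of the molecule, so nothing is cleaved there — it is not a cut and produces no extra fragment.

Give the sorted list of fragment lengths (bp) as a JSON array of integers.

[4,5,5,6,7,7,7,12,12,13,14,16]

Scan for sites:
  ZebII (TCCACTC, off=7): starts [30, 50, 62, 87] → cuts [37, 57, 69, 94]
  IvoVI (AGCAGTG, off=3): starts [2, 15, 22, 40, 98] → cuts [5, 18, 25, 43, 101]
  QalVI (CCTG, off=4): starts [69, 74] → cuts [73, 78]

All cut coordinates (distinct, sorted): [5, 18, 25, 37, 43, 57, 69, 73, 78, 94, 101]

Fragments:
  [0,5): 5 bp
  [5,18): 13 bp
  [18,25): 7 bp
  [25,37): 12 bp
  [37,43): 6 bp
  [43,57): 14 bp
  [57,69): 12 bp
  [69,73): 4 bp
  [73,78): 5 bp
  [78,94): 16 bp
  [94,101): 7 bp
  [101,108): 7 bp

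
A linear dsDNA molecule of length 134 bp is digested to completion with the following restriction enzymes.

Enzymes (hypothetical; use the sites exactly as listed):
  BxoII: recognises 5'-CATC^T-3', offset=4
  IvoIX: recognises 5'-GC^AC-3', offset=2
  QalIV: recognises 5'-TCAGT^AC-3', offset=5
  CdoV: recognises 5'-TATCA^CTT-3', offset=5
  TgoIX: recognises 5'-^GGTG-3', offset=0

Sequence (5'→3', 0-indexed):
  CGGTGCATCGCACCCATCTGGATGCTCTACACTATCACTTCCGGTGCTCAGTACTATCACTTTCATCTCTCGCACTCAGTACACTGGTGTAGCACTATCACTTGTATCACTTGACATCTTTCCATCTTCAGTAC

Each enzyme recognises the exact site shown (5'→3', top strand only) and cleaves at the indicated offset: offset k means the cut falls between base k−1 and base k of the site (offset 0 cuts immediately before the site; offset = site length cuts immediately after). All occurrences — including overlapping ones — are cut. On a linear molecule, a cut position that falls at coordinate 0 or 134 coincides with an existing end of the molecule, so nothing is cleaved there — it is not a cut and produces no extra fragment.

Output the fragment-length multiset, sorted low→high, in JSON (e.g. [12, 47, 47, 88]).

[1,2,5,5,6,6,7,7,7,7,8,8,8,9,9,10,10,19]

Scan for sites:
  BxoII CATCT/4: at [14, 63, 114, 122] ⇒ [18, 67, 118, 126]
  IvoIX GCAC/2: at [9, 71, 91] ⇒ [11, 73, 93]
  QalIV TCAGTAC/5: at [47, 75, 127] ⇒ [52, 80, 132]
  CdoV TATCACTT/5: at [32, 54, 95, 104] ⇒ [37, 59, 100, 109]
  TgoIX GGTG/0: at [1, 42, 85] ⇒ [1, 42, 85]

Pooled cuts: [1, 11, 18, 37, 42, 52, 59, 67, 73, 80, 85, 93, 100, 109, 118, 126, 132]

Fragment lengths:
  [0,1): 1 bp
  [1,11): 10 bp
  [11,18): 7 bp
  [18,37): 19 bp
  [37,42): 5 bp
  [42,52): 10 bp
  [52,59): 7 bp
  [59,67): 8 bp
  [67,73): 6 bp
  [73,80): 7 bp
  [80,85): 5 bp
  [85,93): 8 bp
  [93,100): 7 bp
  [100,109): 9 bp
  [109,118): 9 bp
  [118,126): 8 bp
  [126,132): 6 bp
  [132,134): 2 bp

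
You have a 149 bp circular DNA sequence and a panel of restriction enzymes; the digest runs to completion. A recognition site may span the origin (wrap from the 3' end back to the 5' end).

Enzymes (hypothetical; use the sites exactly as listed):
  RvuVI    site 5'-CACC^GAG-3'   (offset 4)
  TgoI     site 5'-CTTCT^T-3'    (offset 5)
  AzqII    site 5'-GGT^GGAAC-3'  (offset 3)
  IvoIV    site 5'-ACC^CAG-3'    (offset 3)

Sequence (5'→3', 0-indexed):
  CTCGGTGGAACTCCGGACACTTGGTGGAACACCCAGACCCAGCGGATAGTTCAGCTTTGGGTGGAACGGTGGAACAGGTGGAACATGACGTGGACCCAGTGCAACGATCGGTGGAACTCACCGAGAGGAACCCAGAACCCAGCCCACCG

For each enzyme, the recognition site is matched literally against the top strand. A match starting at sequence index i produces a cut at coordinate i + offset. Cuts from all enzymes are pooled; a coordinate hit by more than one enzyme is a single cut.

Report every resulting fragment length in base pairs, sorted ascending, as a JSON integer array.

[6,7,8,8,9,10,10,16,16,17,19,23]

Site scan:
  RvuVI (CACCGAG, off=4): starts [118] → cuts [122]
  TgoI (CTTCTT, off=5): no sites
  AzqII (GGTGGAAC, off=3): starts [3, 22, 59, 67, 76, 109] → cuts [6, 25, 62, 70, 79, 112]
  IvoIV (ACCCAG, off=3): starts [30, 36, 93, 129, 136] → cuts [33, 39, 96, 132, 139]

All cut coordinates (distinct, sorted): [6, 25, 33, 39, 62, 70, 79, 96, 112, 122, 132, 139]

Fragments:
  6→25: 19 bp
  25→33: 8 bp
  33→39: 6 bp
  39→62: 23 bp
  62→70: 8 bp
  70→79: 9 bp
  79→96: 17 bp
  96→112: 16 bp
  112→122: 10 bp
  122→132: 10 bp
  132→139: 7 bp
  139→6 (wrap): 149-139+6 = 16 bp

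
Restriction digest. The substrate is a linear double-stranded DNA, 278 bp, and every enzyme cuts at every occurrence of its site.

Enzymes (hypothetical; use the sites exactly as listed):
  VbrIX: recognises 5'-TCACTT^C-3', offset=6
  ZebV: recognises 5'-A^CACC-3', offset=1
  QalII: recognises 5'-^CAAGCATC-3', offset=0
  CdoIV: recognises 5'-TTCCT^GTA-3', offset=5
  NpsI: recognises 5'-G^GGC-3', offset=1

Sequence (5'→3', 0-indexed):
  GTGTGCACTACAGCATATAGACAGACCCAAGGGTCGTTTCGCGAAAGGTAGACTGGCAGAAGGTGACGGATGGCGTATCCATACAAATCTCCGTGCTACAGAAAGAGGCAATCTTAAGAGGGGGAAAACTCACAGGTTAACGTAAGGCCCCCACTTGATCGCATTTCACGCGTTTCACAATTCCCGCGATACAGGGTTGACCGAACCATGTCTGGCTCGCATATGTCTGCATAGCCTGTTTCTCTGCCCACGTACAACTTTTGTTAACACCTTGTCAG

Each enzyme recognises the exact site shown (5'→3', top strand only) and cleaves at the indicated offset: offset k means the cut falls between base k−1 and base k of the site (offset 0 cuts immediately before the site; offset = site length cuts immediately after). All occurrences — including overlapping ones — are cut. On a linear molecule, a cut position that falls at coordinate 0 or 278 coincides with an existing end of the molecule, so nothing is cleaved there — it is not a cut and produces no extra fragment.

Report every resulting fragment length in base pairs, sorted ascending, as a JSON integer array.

[11,267]

Scan for sites:
  VbrIX (TCACTTC, off=6): no sites
  ZebV ACACC/1: at [266] ⇒ [267]
  QalII (CAAGCATC, off=0): no sites
  CdoIV (TTCCTGTA, off=5): no sites
  NpsI (GGGC, off=1): no sites

Pooled cuts: [267]

Fragments:
  [0,267): 267 bp
  [267,278): 11 bp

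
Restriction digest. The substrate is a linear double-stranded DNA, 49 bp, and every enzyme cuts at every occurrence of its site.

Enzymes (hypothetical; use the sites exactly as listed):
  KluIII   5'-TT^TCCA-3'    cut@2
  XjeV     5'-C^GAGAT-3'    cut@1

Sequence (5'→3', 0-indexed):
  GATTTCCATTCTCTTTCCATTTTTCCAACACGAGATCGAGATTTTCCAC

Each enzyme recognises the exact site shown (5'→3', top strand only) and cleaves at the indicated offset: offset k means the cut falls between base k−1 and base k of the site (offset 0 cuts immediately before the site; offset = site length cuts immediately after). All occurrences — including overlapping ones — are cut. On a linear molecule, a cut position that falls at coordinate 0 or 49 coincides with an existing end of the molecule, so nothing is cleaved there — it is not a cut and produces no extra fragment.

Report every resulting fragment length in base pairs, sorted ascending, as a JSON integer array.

Scan for sites:
  KluIII (TTTCCA, off=2): starts [2, 13, 21, 42] → cuts [4, 15, 23, 44]
  XjeV (CGAGAT, off=1): starts [30, 36] → cuts [31, 37]

Pooled cuts: [4, 15, 23, 31, 37, 44]

Fragment lengths:
  [0,4): 4 bp
  [4,15): 11 bp
  [15,23): 8 bp
  [23,31): 8 bp
  [31,37): 6 bp
  [37,44): 7 bp
  [44,49): 5 bp

[4,5,6,7,8,8,11]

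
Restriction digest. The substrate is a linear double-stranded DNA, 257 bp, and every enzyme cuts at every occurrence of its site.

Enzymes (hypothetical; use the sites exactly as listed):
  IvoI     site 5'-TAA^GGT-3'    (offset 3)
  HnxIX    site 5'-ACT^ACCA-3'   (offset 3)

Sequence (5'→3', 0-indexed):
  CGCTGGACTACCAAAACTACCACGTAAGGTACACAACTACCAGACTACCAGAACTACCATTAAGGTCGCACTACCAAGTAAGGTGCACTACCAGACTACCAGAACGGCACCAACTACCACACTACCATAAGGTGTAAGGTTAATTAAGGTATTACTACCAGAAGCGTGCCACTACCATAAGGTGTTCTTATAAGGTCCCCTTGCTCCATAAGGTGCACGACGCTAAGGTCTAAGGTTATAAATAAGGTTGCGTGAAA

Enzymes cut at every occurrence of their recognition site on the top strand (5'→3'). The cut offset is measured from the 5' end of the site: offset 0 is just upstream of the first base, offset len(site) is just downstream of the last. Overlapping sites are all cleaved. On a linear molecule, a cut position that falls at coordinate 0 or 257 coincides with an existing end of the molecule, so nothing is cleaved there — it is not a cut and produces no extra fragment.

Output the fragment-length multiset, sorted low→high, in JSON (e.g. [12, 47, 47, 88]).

Scan for sites:
  IvoI (TAAGGT, off=3): starts [24, 60, 78, 127, 134, 144, 177, 190, 208, 223, 230, 242] → cuts [27, 63, 81, 130, 137, 147, 180, 193, 211, 226, 233, 245]
  HnxIX (ACTACCA, off=3): starts [6, 15, 35, 43, 52, 69, 86, 94, 112, 120, 153, 170] → cuts [9, 18, 38, 46, 55, 72, 89, 97, 115, 123, 156, 173]

All cut coordinates (distinct, sorted): [9, 18, 27, 38, 46, 55, 63, 72, 81, 89, 97, 115, 123, 130, 137, 147, 156, 173, 180, 193, 211, 226, 233, 245]

Fragment lengths:
  [0,9): 9 bp
  [9,18): 9 bp
  [18,27): 9 bp
  [27,38): 11 bp
  [38,46): 8 bp
  [46,55): 9 bp
  [55,63): 8 bp
  [63,72): 9 bp
  [72,81): 9 bp
  [81,89): 8 bp
  [89,97): 8 bp
  [97,115): 18 bp
  [115,123): 8 bp
  [123,130): 7 bp
  [130,137): 7 bp
  [137,147): 10 bp
  [147,156): 9 bp
  [156,173): 17 bp
  [173,180): 7 bp
  [180,193): 13 bp
  [193,211): 18 bp
  [211,226): 15 bp
  [226,233): 7 bp
  [233,245): 12 bp
  [245,257): 12 bp

[7,7,7,7,8,8,8,8,8,9,9,9,9,9,9,9,10,11,12,12,13,15,17,18,18]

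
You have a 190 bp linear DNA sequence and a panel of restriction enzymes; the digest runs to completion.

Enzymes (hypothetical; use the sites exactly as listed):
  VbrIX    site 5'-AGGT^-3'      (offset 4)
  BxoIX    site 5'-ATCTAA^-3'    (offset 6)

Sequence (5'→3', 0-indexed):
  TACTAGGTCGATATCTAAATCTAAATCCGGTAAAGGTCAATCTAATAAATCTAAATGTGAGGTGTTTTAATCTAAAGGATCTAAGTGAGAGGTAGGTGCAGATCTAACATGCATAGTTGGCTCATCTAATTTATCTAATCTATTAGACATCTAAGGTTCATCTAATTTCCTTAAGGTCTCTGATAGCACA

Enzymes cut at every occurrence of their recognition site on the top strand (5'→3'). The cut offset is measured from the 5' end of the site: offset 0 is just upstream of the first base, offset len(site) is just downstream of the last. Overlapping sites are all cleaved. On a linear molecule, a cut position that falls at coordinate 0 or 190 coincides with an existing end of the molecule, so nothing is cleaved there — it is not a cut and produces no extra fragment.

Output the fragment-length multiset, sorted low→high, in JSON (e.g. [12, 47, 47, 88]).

Site scan:
  VbrIX AGGT/4: at [4, 33, 59, 89, 93, 153, 173] ⇒ [8, 37, 63, 93, 97, 157, 177]
  BxoIX ATCTAA/6: at [12, 18, 39, 48, 69, 78, 101, 123, 132, 148, 159] ⇒ [18, 24, 45, 54, 75, 84, 107, 129, 138, 154, 165]

Pooled cuts: [8, 18, 24, 37, 45, 54, 63, 75, 84, 93, 97, 107, 129, 138, 154, 157, 165, 177]

Fragments:
  [0,8): 8 bp
  [8,18): 10 bp
  [18,24): 6 bp
  [24,37): 13 bp
  [37,45): 8 bp
  [45,54): 9 bp
  [54,63): 9 bp
  [63,75): 12 bp
  [75,84): 9 bp
  [84,93): 9 bp
  [93,97): 4 bp
  [97,107): 10 bp
  [107,129): 22 bp
  [129,138): 9 bp
  [138,154): 16 bp
  [154,157): 3 bp
  [157,165): 8 bp
  [165,177): 12 bp
  [177,190): 13 bp

[3,4,6,8,8,8,9,9,9,9,9,10,10,12,12,13,13,16,22]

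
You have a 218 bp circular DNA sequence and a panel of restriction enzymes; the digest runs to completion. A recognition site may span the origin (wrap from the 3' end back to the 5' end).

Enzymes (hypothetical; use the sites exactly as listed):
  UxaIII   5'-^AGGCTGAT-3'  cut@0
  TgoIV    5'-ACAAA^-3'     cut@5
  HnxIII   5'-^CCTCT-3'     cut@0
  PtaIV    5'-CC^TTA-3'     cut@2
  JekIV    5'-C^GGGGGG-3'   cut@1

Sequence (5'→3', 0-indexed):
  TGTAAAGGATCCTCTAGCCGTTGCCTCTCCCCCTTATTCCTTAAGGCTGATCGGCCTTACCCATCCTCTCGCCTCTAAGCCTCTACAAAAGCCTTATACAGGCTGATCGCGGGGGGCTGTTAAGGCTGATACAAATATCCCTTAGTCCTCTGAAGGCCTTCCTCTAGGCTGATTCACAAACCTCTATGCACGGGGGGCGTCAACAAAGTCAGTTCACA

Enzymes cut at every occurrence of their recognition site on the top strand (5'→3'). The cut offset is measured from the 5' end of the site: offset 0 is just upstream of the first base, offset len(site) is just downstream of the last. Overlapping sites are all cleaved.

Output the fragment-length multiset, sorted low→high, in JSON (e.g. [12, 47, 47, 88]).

Per-enzyme occurrences:
  UxaIII AGGCTGAT/0: at [43, 99, 122, 165] ⇒ [43, 99, 122, 165]
  TgoIV ACAAA/5: at [84, 130, 175, 202] ⇒ [89, 135, 180, 207]
  HnxIII CCTCT/0: at [10, 23, 64, 71, 79, 146, 160, 180] ⇒ [10, 23, 64, 71, 79, 146, 160, 180]
  PtaIV CCTTA/2: at [31, 38, 54, 91, 139] ⇒ [33, 40, 56, 93, 141]
  JekIV CGGGGGG/1: at [109, 190] ⇒ [110, 191]

Pooled cuts: [10, 23, 33, 40, 43, 56, 64, 71, 79, 89, 93, 99, 110, 122, 135, 141, 146, 160, 165, 180, 191, 207]

Fragments:
  10→23: 13 bp
  23→33: 10 bp
  33→40: 7 bp
  40→43: 3 bp
  43→56: 13 bp
  56→64: 8 bp
  64→71: 7 bp
  71→79: 8 bp
  79→89: 10 bp
  89→93: 4 bp
  93→99: 6 bp
  99→110: 11 bp
  110→122: 12 bp
  122→135: 13 bp
  135→141: 6 bp
  141→146: 5 bp
  146→160: 14 bp
  160→165: 5 bp
  165→180: 15 bp
  180→191: 11 bp
  191→207: 16 bp
  207→10 (wrap): 218-207+10 = 21 bp

[3,4,5,5,6,6,7,7,8,8,10,10,11,11,12,13,13,13,14,15,16,21]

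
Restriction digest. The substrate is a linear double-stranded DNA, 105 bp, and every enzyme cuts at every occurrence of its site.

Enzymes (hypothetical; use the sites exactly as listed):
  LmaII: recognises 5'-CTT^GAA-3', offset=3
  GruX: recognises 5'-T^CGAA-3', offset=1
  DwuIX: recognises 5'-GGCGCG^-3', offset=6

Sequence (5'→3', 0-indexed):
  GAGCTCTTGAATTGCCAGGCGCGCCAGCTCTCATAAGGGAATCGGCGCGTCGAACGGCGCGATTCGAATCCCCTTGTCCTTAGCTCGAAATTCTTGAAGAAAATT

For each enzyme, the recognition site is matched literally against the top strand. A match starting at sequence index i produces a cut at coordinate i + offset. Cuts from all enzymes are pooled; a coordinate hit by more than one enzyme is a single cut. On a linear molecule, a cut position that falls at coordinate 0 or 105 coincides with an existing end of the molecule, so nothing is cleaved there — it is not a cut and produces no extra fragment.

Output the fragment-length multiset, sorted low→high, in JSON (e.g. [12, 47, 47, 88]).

Per-enzyme occurrences:
  LmaII CTTGAA/3: at [5, 92] ⇒ [8, 95]
  GruX TCGAA/1: at [49, 63, 84] ⇒ [50, 64, 85]
  DwuIX GGCGCG/6: at [17, 43, 55] ⇒ [23, 49, 61]

Pooled cuts: [8, 23, 49, 50, 61, 64, 85, 95]

Fragment lengths:
  [0,8): 8 bp
  [8,23): 15 bp
  [23,49): 26 bp
  [49,50): 1 bp
  [50,61): 11 bp
  [61,64): 3 bp
  [64,85): 21 bp
  [85,95): 10 bp
  [95,105): 10 bp

[1,3,8,10,10,11,15,21,26]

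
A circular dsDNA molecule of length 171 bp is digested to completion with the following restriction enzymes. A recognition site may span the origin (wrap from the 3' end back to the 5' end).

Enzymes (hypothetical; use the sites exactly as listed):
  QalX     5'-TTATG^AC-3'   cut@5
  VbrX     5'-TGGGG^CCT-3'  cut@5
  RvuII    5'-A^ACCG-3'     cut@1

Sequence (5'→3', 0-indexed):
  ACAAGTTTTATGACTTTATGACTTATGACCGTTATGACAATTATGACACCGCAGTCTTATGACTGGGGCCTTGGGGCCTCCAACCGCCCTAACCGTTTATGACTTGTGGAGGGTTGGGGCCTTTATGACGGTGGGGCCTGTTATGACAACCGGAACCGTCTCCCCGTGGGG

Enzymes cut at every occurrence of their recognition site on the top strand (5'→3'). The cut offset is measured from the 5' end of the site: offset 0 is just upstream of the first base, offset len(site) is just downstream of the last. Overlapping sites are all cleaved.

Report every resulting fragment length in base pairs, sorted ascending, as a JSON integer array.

[3,6,6,7,7,8,8,8,9,9,9,9,9,10,16,18,29]

Site scan:
  QalX TTATGAC/5: at [7, 15, 22, 31, 40, 56, 96, 122, 140] ⇒ [12, 20, 27, 36, 45, 61, 101, 127, 145]
  VbrX TGGGGCCT/5: at [63, 71, 114, 131] ⇒ [68, 76, 119, 136]
  RvuII AACCG/1: at [81, 90, 147, 153] ⇒ [82, 91, 148, 154]

Pooled cuts: [12, 20, 27, 36, 45, 61, 68, 76, 82, 91, 101, 119, 127, 136, 145, 148, 154]

Fragments:
  12→20: 8 bp
  20→27: 7 bp
  27→36: 9 bp
  36→45: 9 bp
  45→61: 16 bp
  61→68: 7 bp
  68→76: 8 bp
  76→82: 6 bp
  82→91: 9 bp
  91→101: 10 bp
  101→119: 18 bp
  119→127: 8 bp
  127→136: 9 bp
  136→145: 9 bp
  145→148: 3 bp
  148→154: 6 bp
  154→12 (wrap): 171-154+12 = 29 bp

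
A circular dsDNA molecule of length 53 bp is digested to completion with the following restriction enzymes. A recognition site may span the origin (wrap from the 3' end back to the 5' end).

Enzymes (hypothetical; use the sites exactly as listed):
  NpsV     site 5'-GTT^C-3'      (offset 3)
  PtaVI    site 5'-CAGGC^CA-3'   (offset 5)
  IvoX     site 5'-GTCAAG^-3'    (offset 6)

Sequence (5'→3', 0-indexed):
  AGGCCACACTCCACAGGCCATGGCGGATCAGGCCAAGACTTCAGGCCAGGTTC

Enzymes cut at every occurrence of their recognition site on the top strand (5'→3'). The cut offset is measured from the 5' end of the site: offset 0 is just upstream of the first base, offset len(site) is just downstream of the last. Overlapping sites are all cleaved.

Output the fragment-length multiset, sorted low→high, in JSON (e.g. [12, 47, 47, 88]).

Per-enzyme occurrences:
  NpsV GTTC/3: at [49] ⇒ [52]
  PtaVI CAGGCCA/5: at [13, 28, 41, 52] ⇒ [4, 18, 33, 46]
  IvoX (GTCAAG, off=6): no sites

Pooled cuts: [4, 18, 33, 46, 52]

Fragment lengths:
  4→18: 14 bp
  18→33: 15 bp
  33→46: 13 bp
  46→52: 6 bp
  52→4 (wrap): 53-52+4 = 5 bp

[5,6,13,14,15]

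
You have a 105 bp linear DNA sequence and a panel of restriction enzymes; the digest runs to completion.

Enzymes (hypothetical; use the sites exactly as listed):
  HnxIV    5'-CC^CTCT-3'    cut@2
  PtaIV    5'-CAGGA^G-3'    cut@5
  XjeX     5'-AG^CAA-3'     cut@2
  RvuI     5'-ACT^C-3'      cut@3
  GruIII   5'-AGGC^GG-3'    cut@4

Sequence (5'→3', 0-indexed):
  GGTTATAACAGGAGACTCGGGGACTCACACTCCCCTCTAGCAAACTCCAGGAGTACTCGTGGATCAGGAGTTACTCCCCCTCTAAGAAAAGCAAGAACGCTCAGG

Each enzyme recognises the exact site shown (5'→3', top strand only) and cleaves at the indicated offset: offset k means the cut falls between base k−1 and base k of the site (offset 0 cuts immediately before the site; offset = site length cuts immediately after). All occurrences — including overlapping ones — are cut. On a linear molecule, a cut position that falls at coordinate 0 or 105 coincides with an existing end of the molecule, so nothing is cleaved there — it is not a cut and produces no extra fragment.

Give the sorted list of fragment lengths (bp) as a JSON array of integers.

Scan for sites:
  HnxIV CCCTCT/2: at [32, 77] ⇒ [34, 79]
  PtaIV CAGGAG/5: at [8, 47, 64] ⇒ [13, 52, 69]
  XjeX AGCAA/2: at [38, 89] ⇒ [40, 91]
  RvuI ACTC/3: at [14, 22, 28, 43, 54, 72] ⇒ [17, 25, 31, 46, 57, 75]
  GruIII (AGGCGG, off=4): no sites

All cut coordinates (distinct, sorted): [13, 17, 25, 31, 34, 40, 46, 52, 57, 69, 75, 79, 91]

Fragment lengths:
  [0,13): 13 bp
  [13,17): 4 bp
  [17,25): 8 bp
  [25,31): 6 bp
  [31,34): 3 bp
  [34,40): 6 bp
  [40,46): 6 bp
  [46,52): 6 bp
  [52,57): 5 bp
  [57,69): 12 bp
  [69,75): 6 bp
  [75,79): 4 bp
  [79,91): 12 bp
  [91,105): 14 bp

[3,4,4,5,6,6,6,6,6,8,12,12,13,14]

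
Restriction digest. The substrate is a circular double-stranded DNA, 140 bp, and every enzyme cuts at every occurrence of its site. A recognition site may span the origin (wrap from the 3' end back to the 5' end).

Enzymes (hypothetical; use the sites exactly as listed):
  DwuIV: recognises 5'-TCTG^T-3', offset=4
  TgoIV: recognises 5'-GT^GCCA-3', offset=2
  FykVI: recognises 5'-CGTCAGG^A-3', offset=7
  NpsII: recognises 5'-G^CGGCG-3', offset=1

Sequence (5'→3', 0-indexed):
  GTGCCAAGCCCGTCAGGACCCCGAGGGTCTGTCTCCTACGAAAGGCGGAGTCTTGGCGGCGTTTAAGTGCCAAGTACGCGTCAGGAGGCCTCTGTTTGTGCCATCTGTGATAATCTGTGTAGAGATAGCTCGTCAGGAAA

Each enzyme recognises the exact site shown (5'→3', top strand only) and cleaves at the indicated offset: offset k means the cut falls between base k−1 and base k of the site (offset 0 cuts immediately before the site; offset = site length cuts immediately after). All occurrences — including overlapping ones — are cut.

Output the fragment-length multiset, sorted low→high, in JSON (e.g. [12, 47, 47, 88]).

Site scan:
  DwuIV TCTGT/4: at [27, 90, 103, 113] ⇒ [31, 94, 107, 117]
  TgoIV GTGCCA/2: at [0, 66, 97] ⇒ [2, 68, 99]
  FykVI CGTCAGGA/7: at [10, 78, 130] ⇒ [17, 85, 137]
  NpsII GCGGCG/1: at [55] ⇒ [56]

Pooled cuts: [2, 17, 31, 56, 68, 85, 94, 99, 107, 117, 137]

Fragment lengths:
  2→17: 15 bp
  17→31: 14 bp
  31→56: 25 bp
  56→68: 12 bp
  68→85: 17 bp
  85→94: 9 bp
  94→99: 5 bp
  99→107: 8 bp
  107→117: 10 bp
  117→137: 20 bp
  137→2 (wrap): 140-137+2 = 5 bp

[5,5,8,9,10,12,14,15,17,20,25]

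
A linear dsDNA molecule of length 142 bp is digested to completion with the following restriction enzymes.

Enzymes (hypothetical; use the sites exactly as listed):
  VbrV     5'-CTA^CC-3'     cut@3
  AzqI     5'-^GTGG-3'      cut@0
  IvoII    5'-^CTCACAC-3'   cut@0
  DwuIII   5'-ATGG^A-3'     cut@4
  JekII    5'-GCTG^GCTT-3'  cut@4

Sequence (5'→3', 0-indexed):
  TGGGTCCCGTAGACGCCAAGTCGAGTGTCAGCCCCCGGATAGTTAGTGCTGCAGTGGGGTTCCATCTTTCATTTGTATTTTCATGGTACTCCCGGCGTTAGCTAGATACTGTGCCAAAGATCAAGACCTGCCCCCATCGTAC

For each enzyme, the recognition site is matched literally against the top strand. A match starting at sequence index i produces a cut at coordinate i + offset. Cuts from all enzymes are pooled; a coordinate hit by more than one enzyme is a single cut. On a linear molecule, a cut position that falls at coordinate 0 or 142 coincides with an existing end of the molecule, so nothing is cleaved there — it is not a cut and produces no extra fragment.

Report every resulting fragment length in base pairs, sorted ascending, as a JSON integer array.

[53,89]

Scan for sites:
  VbrV (CTACC, off=3): no sites
  AzqI GTGG/0: at [53] ⇒ [53]
  IvoII (CTCACAC, off=0): no sites
  DwuIII (ATGGA, off=4): no sites
  JekII (GCTGGCTT, off=4): no sites

Pooled cuts: [53]

Fragment lengths:
  [0,53): 53 bp
  [53,142): 89 bp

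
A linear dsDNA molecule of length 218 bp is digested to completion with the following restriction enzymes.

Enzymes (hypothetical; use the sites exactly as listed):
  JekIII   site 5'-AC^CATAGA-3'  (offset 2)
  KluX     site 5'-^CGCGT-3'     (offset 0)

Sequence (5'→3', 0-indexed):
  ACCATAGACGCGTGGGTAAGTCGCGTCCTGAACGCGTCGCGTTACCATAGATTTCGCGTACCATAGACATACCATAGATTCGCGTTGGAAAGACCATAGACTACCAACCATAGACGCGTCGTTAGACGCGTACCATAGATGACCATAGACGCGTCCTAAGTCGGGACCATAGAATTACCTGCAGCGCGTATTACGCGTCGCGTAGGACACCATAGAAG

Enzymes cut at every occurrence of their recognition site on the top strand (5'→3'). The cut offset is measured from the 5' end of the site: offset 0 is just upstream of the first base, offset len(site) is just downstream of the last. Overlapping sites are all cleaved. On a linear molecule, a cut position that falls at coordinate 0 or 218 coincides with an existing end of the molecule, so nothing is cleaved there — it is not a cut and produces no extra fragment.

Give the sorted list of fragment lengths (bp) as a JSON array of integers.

Scan for sites:
  JekIII ACCATAGA/2: at [0, 43, 59, 70, 92, 106, 131, 141, 165, 208] ⇒ [2, 45, 61, 72, 94, 108, 133, 143, 167, 210]
  KluX CGCGT/0: at [8, 21, 32, 37, 54, 80, 114, 126, 149, 184, 193, 198] ⇒ [8, 21, 32, 37, 54, 80, 114, 126, 149, 184, 193, 198]

Pooled cuts: [2, 8, 21, 32, 37, 45, 54, 61, 72, 80, 94, 108, 114, 126, 133, 143, 149, 167, 184, 193, 198, 210]

Fragments:
  [0,2): 2 bp
  [2,8): 6 bp
  [8,21): 13 bp
  [21,32): 11 bp
  [32,37): 5 bp
  [37,45): 8 bp
  [45,54): 9 bp
  [54,61): 7 bp
  [61,72): 11 bp
  [72,80): 8 bp
  [80,94): 14 bp
  [94,108): 14 bp
  [108,114): 6 bp
  [114,126): 12 bp
  [126,133): 7 bp
  [133,143): 10 bp
  [143,149): 6 bp
  [149,167): 18 bp
  [167,184): 17 bp
  [184,193): 9 bp
  [193,198): 5 bp
  [198,210): 12 bp
  [210,218): 8 bp

[2,5,5,6,6,6,7,7,8,8,8,9,9,10,11,11,12,12,13,14,14,17,18]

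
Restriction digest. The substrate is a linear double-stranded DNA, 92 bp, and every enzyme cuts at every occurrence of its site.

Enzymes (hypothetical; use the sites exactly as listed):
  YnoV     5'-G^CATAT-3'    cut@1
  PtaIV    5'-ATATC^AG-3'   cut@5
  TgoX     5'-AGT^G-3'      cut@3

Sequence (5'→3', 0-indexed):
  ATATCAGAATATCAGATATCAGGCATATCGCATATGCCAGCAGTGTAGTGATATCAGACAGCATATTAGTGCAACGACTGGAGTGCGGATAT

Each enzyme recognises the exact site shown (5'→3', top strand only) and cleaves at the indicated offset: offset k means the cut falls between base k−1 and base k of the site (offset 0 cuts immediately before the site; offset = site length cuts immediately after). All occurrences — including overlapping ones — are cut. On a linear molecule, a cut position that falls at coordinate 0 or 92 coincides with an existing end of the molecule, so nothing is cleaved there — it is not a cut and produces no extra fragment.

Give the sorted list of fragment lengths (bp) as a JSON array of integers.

Scan for sites:
  YnoV GCATAT/1: at [22, 29, 60] ⇒ [23, 30, 61]
  PtaIV ATATCAG/5: at [0, 8, 15, 50] ⇒ [5, 13, 20, 55]
  TgoX AGTG/3: at [41, 46, 67, 81] ⇒ [44, 49, 70, 84]

Pooled cuts: [5, 13, 20, 23, 30, 44, 49, 55, 61, 70, 84]

Fragment lengths:
  [0,5): 5 bp
  [5,13): 8 bp
  [13,20): 7 bp
  [20,23): 3 bp
  [23,30): 7 bp
  [30,44): 14 bp
  [44,49): 5 bp
  [49,55): 6 bp
  [55,61): 6 bp
  [61,70): 9 bp
  [70,84): 14 bp
  [84,92): 8 bp

[3,5,5,6,6,7,7,8,8,9,14,14]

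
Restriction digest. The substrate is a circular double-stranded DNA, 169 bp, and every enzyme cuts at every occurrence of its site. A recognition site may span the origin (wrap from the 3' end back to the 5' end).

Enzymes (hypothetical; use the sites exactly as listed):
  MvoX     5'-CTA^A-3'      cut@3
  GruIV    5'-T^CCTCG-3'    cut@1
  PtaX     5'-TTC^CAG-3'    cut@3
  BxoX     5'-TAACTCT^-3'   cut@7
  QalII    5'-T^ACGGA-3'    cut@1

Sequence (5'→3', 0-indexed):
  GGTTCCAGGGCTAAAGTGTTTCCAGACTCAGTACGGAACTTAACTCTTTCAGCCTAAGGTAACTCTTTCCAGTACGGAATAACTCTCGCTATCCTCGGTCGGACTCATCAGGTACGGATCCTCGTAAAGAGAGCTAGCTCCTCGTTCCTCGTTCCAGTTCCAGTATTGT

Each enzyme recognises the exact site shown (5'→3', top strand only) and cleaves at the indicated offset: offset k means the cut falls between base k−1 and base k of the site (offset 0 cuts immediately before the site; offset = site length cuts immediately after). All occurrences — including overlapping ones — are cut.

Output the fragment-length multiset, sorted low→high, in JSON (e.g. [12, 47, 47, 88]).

[3,4,6,6,6,7,8,8,9,9,10,10,13,14,15,20,21]

Site scan:
  MvoX CTAA/3: at [10, 53] ⇒ [13, 56]
  GruIV TCCTCG/1: at [91, 118, 138, 145] ⇒ [92, 119, 139, 146]
  PtaX TTCCAG/3: at [2, 19, 66, 151, 157] ⇒ [5, 22, 69, 154, 160]
  BxoX TAACTCT/7: at [40, 59, 79] ⇒ [47, 66, 86]
  QalII TACGGA/1: at [31, 72, 112] ⇒ [32, 73, 113]

Pooled cuts: [5, 13, 22, 32, 47, 56, 66, 69, 73, 86, 92, 113, 119, 139, 146, 154, 160]

Fragments:
  5→13: 8 bp
  13→22: 9 bp
  22→32: 10 bp
  32→47: 15 bp
  47→56: 9 bp
  56→66: 10 bp
  66→69: 3 bp
  69→73: 4 bp
  73→86: 13 bp
  86→92: 6 bp
  92→113: 21 bp
  113→119: 6 bp
  119→139: 20 bp
  139→146: 7 bp
  146→154: 8 bp
  154→160: 6 bp
  160→5 (wrap): 169-160+5 = 14 bp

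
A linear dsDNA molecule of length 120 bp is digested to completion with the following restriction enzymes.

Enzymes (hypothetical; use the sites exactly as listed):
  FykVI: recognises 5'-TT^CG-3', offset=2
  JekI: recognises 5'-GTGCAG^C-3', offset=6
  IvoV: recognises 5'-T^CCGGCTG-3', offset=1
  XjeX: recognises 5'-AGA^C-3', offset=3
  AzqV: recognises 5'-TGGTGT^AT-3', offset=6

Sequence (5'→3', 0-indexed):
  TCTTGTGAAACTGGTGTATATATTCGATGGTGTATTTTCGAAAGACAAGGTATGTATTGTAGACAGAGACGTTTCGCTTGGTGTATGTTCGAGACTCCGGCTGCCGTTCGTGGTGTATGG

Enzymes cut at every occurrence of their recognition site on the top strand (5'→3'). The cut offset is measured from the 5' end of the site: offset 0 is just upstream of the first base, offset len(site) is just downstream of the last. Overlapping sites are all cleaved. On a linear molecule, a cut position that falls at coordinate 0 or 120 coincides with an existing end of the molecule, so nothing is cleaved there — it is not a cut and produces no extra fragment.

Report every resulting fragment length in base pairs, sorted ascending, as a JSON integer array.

[2,4,5,5,5,5,6,7,7,8,9,10,12,17,18]

Site scan:
  FykVI TTCG/2: at [22, 36, 72, 87, 106] ⇒ [24, 38, 74, 89, 108]
  JekI (GTGCAGC, off=6): no sites
  IvoV TCCGGCTG/1: at [95] ⇒ [96]
  XjeX AGAC/3: at [42, 60, 66, 91] ⇒ [45, 63, 69, 94]
  AzqV TGGTGTAT/6: at [11, 27, 78, 110] ⇒ [17, 33, 84, 116]

All cut coordinates (distinct, sorted): [17, 24, 33, 38, 45, 63, 69, 74, 84, 89, 94, 96, 108, 116]

Fragments:
  [0,17): 17 bp
  [17,24): 7 bp
  [24,33): 9 bp
  [33,38): 5 bp
  [38,45): 7 bp
  [45,63): 18 bp
  [63,69): 6 bp
  [69,74): 5 bp
  [74,84): 10 bp
  [84,89): 5 bp
  [89,94): 5 bp
  [94,96): 2 bp
  [96,108): 12 bp
  [108,116): 8 bp
  [116,120): 4 bp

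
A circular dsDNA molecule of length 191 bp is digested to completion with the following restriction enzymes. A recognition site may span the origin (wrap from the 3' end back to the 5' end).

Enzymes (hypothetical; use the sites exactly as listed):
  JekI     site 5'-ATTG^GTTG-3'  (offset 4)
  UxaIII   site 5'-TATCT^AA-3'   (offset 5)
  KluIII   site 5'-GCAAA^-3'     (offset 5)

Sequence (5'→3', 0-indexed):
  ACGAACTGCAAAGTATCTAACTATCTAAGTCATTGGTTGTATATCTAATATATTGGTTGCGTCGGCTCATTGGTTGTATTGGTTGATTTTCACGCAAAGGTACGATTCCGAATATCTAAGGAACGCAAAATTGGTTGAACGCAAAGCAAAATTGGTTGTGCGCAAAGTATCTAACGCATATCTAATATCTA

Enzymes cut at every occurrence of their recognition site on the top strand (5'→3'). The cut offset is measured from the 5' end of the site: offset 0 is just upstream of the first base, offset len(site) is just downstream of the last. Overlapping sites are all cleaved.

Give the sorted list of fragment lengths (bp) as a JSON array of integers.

[4,4,5,6,6,7,8,9,9,9,11,11,12,12,12,13,17,17,19]

Scan for sites:
  JekI (ATTGGTTG, off=4): starts [31, 51, 68, 77, 129, 150] → cuts [35, 55, 72, 81, 133, 154]
  UxaIII (TATCTAA, off=5): starts [13, 21, 41, 112, 167, 178, 185] → cuts [18, 26, 46, 117, 172, 183, 190]
  KluIII (GCAAA, off=5): starts [7, 93, 124, 140, 145, 161] → cuts [12, 98, 129, 145, 150, 166]

Pooled cuts: [12, 18, 26, 35, 46, 55, 72, 81, 98, 117, 129, 133, 145, 150, 154, 166, 172, 183, 190]

Fragments:
  12→18: 6 bp
  18→26: 8 bp
  26→35: 9 bp
  35→46: 11 bp
  46→55: 9 bp
  55→72: 17 bp
  72→81: 9 bp
  81→98: 17 bp
  98→117: 19 bp
  117→129: 12 bp
  129→133: 4 bp
  133→145: 12 bp
  145→150: 5 bp
  150→154: 4 bp
  154→166: 12 bp
  166→172: 6 bp
  172→183: 11 bp
  183→190: 7 bp
  190→12 (wrap): 191-190+12 = 13 bp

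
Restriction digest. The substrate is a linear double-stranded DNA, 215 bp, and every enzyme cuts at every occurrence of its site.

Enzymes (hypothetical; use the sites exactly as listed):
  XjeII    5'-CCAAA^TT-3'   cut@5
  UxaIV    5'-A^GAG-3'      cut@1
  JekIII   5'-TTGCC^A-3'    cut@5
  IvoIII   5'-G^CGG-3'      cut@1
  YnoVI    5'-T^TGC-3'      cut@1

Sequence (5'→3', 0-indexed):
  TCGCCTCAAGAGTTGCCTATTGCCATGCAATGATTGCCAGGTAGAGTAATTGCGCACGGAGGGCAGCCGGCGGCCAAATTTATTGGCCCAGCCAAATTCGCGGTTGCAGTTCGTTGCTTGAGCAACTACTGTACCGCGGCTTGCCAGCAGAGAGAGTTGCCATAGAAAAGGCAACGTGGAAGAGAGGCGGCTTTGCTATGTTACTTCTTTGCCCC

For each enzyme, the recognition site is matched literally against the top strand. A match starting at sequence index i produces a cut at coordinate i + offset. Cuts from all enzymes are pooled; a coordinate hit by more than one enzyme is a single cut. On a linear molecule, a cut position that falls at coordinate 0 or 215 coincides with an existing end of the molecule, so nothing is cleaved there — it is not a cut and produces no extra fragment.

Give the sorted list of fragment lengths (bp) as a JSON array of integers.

Scan for sites:
  XjeII CCAAATT/5: at [73, 91] ⇒ [78, 96]
  UxaIV AGAG/1: at [8, 42, 148, 150, 152, 180, 182] ⇒ [9, 43, 149, 151, 153, 181, 183]
  JekIII TTGCCA/5: at [19, 33, 140, 156] ⇒ [24, 38, 145, 161]
  IvoIII GCGG/1: at [69, 99, 135, 186] ⇒ [70, 100, 136, 187]
  YnoVI TTGC/1: at [12, 19, 33, 49, 103, 113, 140, 156, 192, 208] ⇒ [13, 20, 34, 50, 104, 114, 141, 157, 193, 209]

Pooled cuts: [9, 13, 20, 24, 34, 38, 43, 50, 70, 78, 96, 100, 104, 114, 136, 141, 145, 149, 151, 153, 157, 161, 181, 183, 187, 193, 209]

Fragment lengths:
  [0,9): 9 bp
  [9,13): 4 bp
  [13,20): 7 bp
  [20,24): 4 bp
  [24,34): 10 bp
  [34,38): 4 bp
  [38,43): 5 bp
  [43,50): 7 bp
  [50,70): 20 bp
  [70,78): 8 bp
  [78,96): 18 bp
  [96,100): 4 bp
  [100,104): 4 bp
  [104,114): 10 bp
  [114,136): 22 bp
  [136,141): 5 bp
  [141,145): 4 bp
  [145,149): 4 bp
  [149,151): 2 bp
  [151,153): 2 bp
  [153,157): 4 bp
  [157,161): 4 bp
  [161,181): 20 bp
  [181,183): 2 bp
  [183,187): 4 bp
  [187,193): 6 bp
  [193,209): 16 bp
  [209,215): 6 bp

[2,2,2,4,4,4,4,4,4,4,4,4,4,5,5,6,6,7,7,8,9,10,10,16,18,20,20,22]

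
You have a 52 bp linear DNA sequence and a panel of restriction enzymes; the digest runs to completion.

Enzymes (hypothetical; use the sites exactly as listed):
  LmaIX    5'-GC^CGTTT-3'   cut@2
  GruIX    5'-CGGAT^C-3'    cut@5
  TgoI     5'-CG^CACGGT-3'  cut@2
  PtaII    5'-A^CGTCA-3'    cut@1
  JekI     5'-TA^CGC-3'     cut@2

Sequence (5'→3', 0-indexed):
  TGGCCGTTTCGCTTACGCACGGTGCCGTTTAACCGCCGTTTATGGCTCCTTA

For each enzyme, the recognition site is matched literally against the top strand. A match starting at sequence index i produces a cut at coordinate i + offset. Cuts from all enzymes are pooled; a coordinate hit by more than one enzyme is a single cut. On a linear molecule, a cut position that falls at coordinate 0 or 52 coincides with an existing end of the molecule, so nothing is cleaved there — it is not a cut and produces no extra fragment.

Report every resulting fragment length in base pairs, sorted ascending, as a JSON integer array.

Per-enzyme occurrences:
  LmaIX (GCCGTTT, off=2): starts [2, 23, 34] → cuts [4, 25, 36]
  GruIX (CGGATC, off=5): no sites
  TgoI (CGCACGGT, off=2): starts [15] → cuts [17]
  PtaII (ACGTCA, off=1): no sites
  JekI (TACGC, off=2): starts [13] → cuts [15]

Pooled cuts: [4, 15, 17, 25, 36]

Fragments:
  [0,4): 4 bp
  [4,15): 11 bp
  [15,17): 2 bp
  [17,25): 8 bp
  [25,36): 11 bp
  [36,52): 16 bp

[2,4,8,11,11,16]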